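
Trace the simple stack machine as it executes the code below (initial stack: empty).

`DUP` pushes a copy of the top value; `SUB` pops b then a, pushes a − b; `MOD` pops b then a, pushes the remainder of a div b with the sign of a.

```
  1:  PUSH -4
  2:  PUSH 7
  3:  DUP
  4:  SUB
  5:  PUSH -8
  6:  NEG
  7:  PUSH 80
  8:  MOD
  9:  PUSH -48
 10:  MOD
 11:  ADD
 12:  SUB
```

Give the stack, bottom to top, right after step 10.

PUSH -4   -4
PUSH 7    -4 7
DUP       -4 7 7
SUB       -4 0
PUSH -8   -4 0 -8
NEG       -4 0 8
PUSH 80   -4 0 8 80
MOD       -4 0 8
PUSH -48  -4 0 8 -48
MOD       -4 0 8

[-4, 0, 8]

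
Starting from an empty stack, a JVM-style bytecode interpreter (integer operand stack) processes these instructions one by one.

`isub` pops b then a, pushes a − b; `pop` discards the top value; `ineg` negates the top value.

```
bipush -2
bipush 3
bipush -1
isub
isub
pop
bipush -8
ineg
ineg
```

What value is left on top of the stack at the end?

-8

bipush -2 → -2
bipush 3  → -2 3
bipush -1 → -2 3 -1
isub      → -2 4
isub      → -6
pop       → (empty)
bipush -8 → -8
ineg      → 8
ineg      → -8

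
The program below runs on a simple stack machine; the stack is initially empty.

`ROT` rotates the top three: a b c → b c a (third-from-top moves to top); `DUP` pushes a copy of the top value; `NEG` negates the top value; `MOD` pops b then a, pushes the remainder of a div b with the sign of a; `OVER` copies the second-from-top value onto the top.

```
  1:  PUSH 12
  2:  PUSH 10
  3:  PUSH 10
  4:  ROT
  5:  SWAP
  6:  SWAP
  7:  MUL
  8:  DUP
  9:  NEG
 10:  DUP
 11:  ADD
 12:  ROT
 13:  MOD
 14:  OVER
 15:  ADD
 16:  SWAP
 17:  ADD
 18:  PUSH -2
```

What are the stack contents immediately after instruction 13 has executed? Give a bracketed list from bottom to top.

[120, 0]

PUSH 12 : [12]
PUSH 10 : [12, 10]
PUSH 10 : [12, 10, 10]
ROT     : [10, 10, 12]
SWAP    : [10, 12, 10]
SWAP    : [10, 10, 12]
MUL     : [10, 120]
DUP     : [10, 120, 120]
NEG     : [10, 120, -120]
DUP     : [10, 120, -120, -120]
ADD     : [10, 120, -240]
ROT     : [120, -240, 10]
MOD     : [120, 0]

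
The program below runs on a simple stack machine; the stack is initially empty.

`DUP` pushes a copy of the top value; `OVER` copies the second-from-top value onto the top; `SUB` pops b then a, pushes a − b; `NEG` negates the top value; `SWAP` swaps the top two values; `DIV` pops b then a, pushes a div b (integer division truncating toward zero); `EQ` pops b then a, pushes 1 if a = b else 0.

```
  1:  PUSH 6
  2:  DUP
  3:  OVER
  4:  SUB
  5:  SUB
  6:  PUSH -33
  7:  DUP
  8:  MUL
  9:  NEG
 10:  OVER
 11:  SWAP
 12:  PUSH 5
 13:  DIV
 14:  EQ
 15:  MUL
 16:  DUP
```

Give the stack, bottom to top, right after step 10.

[6, -1089, 6]

PUSH 6   → [6]
DUP      → [6, 6]
OVER     → [6, 6, 6]
SUB      → [6, 0]
SUB      → [6]
PUSH -33 → [6, -33]
DUP      → [6, -33, -33]
MUL      → [6, 1089]
NEG      → [6, -1089]
OVER     → [6, -1089, 6]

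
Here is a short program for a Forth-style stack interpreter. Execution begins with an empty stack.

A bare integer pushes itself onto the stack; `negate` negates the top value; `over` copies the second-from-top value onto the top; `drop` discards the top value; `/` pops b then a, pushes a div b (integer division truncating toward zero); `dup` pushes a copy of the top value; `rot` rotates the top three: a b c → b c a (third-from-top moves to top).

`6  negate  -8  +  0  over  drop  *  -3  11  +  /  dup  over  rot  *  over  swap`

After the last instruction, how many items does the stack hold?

3

6      : [6]
negate : [-6]
-8     : [-6, -8]
+      : [-14]
0      : [-14, 0]
over   : [-14, 0, -14]
drop   : [-14, 0]
*      : [0]
-3     : [0, -3]
11     : [0, -3, 11]
+      : [0, 8]
/      : [0]
dup    : [0, 0]
over   : [0, 0, 0]
rot    : [0, 0, 0]
*      : [0, 0]
over   : [0, 0, 0]
swap   : [0, 0, 0]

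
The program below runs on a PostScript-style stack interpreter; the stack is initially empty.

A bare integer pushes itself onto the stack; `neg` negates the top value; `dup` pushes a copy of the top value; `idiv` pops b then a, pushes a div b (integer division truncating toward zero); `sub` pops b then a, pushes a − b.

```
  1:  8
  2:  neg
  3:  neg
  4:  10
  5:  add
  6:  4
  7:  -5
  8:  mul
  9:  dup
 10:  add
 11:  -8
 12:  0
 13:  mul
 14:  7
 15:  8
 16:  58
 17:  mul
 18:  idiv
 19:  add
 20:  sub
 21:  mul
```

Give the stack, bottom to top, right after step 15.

[18, -40, 0, 7, 8]

8   -> [8]
neg -> [-8]
neg -> [8]
10  -> [8, 10]
add -> [18]
4   -> [18, 4]
-5  -> [18, 4, -5]
mul -> [18, -20]
dup -> [18, -20, -20]
add -> [18, -40]
-8  -> [18, -40, -8]
0   -> [18, -40, -8, 0]
mul -> [18, -40, 0]
7   -> [18, -40, 0, 7]
8   -> [18, -40, 0, 7, 8]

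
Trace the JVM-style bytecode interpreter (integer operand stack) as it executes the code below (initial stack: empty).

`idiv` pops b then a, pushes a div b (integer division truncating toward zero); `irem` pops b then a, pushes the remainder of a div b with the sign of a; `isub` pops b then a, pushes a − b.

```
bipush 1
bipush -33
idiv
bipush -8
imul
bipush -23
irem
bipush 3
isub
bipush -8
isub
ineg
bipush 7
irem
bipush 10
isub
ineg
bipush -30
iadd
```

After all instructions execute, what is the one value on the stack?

-15

bipush 1    [1]
bipush -33  [1, -33]
idiv        [0]
bipush -8   [0, -8]
imul        [0]
bipush -23  [0, -23]
irem        [0]
bipush 3    [0, 3]
isub        [-3]
bipush -8   [-3, -8]
isub        [5]
ineg        [-5]
bipush 7    [-5, 7]
irem        [-5]
bipush 10   [-5, 10]
isub        [-15]
ineg        [15]
bipush -30  [15, -30]
iadd        [-15]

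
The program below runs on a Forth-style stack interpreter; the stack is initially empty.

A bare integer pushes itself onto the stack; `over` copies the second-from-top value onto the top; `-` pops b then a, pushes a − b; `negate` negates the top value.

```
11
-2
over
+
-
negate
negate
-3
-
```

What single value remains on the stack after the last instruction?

11      [11]
-2      [11, -2]
over    [11, -2, 11]
+       [11, 9]
-       [2]
negate  [-2]
negate  [2]
-3      [2, -3]
-       [5]

5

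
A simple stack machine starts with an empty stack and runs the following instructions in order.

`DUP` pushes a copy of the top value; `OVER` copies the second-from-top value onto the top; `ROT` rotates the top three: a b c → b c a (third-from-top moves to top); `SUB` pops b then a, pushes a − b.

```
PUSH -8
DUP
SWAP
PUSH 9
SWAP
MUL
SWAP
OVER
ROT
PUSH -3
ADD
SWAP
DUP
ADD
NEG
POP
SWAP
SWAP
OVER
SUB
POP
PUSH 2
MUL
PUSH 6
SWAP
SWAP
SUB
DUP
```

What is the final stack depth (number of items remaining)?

2

PUSH -8 → -8
DUP     → -8 -8
SWAP    → -8 -8
PUSH 9  → -8 -8 9
SWAP    → -8 9 -8
MUL     → -8 -72
SWAP    → -72 -8
OVER    → -72 -8 -72
ROT     → -8 -72 -72
PUSH -3 → -8 -72 -72 -3
ADD     → -8 -72 -75
SWAP    → -8 -75 -72
DUP     → -8 -75 -72 -72
ADD     → -8 -75 -144
NEG     → -8 -75 144
POP     → -8 -75
SWAP    → -75 -8
SWAP    → -8 -75
OVER    → -8 -75 -8
SUB     → -8 -67
POP     → -8
PUSH 2  → -8 2
MUL     → -16
PUSH 6  → -16 6
SWAP    → 6 -16
SWAP    → -16 6
SUB     → -22
DUP     → -22 -22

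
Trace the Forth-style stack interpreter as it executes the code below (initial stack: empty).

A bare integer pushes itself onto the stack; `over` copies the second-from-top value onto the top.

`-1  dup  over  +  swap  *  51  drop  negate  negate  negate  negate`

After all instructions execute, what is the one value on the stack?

2

-1      -1
dup     -1 -1
over    -1 -1 -1
+       -1 -2
swap    -2 -1
*       2
51      2 51
drop    2
negate  -2
negate  2
negate  -2
negate  2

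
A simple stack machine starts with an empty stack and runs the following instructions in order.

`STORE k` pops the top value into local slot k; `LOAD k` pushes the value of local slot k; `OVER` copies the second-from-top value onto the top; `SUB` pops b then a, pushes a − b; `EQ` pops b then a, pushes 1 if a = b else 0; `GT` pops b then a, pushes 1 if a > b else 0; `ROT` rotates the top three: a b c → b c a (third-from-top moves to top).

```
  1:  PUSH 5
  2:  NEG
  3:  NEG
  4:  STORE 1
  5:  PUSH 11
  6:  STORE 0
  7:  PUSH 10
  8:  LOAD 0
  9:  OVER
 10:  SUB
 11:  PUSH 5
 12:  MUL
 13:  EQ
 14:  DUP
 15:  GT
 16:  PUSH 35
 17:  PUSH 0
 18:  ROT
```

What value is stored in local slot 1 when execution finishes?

PUSH 5  -> 5
NEG     -> -5
NEG     -> 5
STORE 1 -> (empty)
PUSH 11 -> 11
STORE 0 -> (empty)
PUSH 10 -> 10
LOAD 0  -> 10 11
OVER    -> 10 11 10
SUB     -> 10 1
PUSH 5  -> 10 1 5
MUL     -> 10 5
EQ      -> 0
DUP     -> 0 0
GT      -> 0
PUSH 35 -> 0 35
PUSH 0  -> 0 35 0
ROT     -> 35 0 0

5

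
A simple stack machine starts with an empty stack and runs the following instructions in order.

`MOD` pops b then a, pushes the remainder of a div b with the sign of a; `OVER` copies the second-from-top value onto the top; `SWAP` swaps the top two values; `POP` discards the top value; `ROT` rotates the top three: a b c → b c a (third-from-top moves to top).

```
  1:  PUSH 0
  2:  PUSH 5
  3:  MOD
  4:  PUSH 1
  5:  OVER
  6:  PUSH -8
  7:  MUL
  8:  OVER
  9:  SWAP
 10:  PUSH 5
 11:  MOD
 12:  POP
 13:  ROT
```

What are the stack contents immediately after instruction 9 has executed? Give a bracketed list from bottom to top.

PUSH 0   0
PUSH 5   0 5
MOD      0
PUSH 1   0 1
OVER     0 1 0
PUSH -8  0 1 0 -8
MUL      0 1 0
OVER     0 1 0 1
SWAP     0 1 1 0

[0, 1, 1, 0]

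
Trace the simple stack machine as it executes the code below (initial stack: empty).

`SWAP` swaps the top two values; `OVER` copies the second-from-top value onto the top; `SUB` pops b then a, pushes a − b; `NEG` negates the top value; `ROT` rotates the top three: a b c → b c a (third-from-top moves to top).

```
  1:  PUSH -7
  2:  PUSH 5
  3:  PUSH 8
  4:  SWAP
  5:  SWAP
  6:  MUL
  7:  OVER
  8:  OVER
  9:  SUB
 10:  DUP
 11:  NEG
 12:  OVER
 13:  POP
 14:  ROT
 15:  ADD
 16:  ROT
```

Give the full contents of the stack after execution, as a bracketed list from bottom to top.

PUSH -7 → [-7]
PUSH 5  → [-7, 5]
PUSH 8  → [-7, 5, 8]
SWAP    → [-7, 8, 5]
SWAP    → [-7, 5, 8]
MUL     → [-7, 40]
OVER    → [-7, 40, -7]
OVER    → [-7, 40, -7, 40]
SUB     → [-7, 40, -47]
DUP     → [-7, 40, -47, -47]
NEG     → [-7, 40, -47, 47]
OVER    → [-7, 40, -47, 47, -47]
POP     → [-7, 40, -47, 47]
ROT     → [-7, -47, 47, 40]
ADD     → [-7, -47, 87]
ROT     → [-47, 87, -7]

[-47, 87, -7]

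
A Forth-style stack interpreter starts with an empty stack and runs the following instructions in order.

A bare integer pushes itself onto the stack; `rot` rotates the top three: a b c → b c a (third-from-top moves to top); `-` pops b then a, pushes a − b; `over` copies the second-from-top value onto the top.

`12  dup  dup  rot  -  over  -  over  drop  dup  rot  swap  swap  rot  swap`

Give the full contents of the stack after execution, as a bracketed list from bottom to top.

12   : 12
dup  : 12 12
dup  : 12 12 12
rot  : 12 12 12
-    : 12 0
over : 12 0 12
-    : 12 -12
over : 12 -12 12
drop : 12 -12
dup  : 12 -12 -12
rot  : -12 -12 12
swap : -12 12 -12
swap : -12 -12 12
rot  : -12 12 -12
swap : -12 -12 12

[-12, -12, 12]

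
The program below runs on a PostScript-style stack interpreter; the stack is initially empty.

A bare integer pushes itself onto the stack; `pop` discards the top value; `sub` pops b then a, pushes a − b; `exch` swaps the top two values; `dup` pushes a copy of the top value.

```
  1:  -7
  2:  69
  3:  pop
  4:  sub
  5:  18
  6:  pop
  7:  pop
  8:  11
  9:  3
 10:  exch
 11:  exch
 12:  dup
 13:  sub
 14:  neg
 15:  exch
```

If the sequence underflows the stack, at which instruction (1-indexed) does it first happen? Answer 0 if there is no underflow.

-7  -> [-7]
69  -> [-7, 69]
pop -> [-7]
sub  — needs 2 operands, stack has 1 → underflow

4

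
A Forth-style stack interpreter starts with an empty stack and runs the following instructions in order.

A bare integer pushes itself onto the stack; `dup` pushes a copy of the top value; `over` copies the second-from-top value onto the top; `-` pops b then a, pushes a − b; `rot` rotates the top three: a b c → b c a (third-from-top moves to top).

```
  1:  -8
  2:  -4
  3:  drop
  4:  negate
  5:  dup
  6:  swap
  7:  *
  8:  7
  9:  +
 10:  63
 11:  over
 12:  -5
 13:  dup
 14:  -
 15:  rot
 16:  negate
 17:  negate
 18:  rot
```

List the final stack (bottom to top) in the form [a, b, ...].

[71, 0, 63, 71]

-8      -8
-4      -8 -4
drop    -8
negate  8
dup     8 8
swap    8 8
*       64
7       64 7
+       71
63      71 63
over    71 63 71
-5      71 63 71 -5
dup     71 63 71 -5 -5
-       71 63 71 0
rot     71 71 0 63
negate  71 71 0 -63
negate  71 71 0 63
rot     71 0 63 71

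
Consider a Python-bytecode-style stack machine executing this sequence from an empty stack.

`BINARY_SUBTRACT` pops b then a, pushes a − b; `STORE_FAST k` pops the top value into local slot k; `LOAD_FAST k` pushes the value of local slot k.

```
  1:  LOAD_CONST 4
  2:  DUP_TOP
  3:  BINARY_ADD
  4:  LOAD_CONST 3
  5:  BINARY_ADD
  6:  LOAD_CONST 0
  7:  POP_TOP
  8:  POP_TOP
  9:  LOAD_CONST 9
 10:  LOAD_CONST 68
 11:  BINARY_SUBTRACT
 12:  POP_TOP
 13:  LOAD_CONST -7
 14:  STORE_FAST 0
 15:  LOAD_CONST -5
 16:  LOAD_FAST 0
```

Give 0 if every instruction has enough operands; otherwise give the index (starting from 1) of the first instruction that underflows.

0

LOAD_CONST 4    → 4
DUP_TOP         → 4 4
BINARY_ADD      → 8
LOAD_CONST 3    → 8 3
BINARY_ADD      → 11
LOAD_CONST 0    → 11 0
POP_TOP         → 11
POP_TOP         → (empty)
LOAD_CONST 9    → 9
LOAD_CONST 68   → 9 68
BINARY_SUBTRACT → -59
POP_TOP         → (empty)
LOAD_CONST -7   → -7
STORE_FAST 0    → (empty)
LOAD_CONST -5   → -5
LOAD_FAST 0     → -5 -7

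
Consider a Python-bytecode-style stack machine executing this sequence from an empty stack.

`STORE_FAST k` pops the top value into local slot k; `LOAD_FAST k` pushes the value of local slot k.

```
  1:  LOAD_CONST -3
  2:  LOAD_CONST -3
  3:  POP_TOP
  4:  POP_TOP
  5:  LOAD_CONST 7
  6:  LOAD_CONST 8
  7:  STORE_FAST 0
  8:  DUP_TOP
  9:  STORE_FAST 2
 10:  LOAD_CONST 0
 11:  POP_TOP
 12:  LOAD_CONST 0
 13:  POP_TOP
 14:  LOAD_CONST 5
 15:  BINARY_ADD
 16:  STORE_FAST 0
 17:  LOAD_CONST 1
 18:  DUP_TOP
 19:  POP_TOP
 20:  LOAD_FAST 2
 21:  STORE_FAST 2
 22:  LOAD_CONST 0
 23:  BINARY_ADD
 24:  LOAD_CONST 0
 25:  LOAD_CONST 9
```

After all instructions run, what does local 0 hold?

LOAD_CONST -3 → [-3]
LOAD_CONST -3 → [-3, -3]
POP_TOP       → [-3]
POP_TOP       → []
LOAD_CONST 7  → [7]
LOAD_CONST 8  → [7, 8]
STORE_FAST 0  → [7]
DUP_TOP       → [7, 7]
STORE_FAST 2  → [7]
LOAD_CONST 0  → [7, 0]
POP_TOP       → [7]
LOAD_CONST 0  → [7, 0]
POP_TOP       → [7]
LOAD_CONST 5  → [7, 5]
BINARY_ADD    → [12]
STORE_FAST 0  → []
LOAD_CONST 1  → [1]
DUP_TOP       → [1, 1]
POP_TOP       → [1]
LOAD_FAST 2   → [1, 7]
STORE_FAST 2  → [1]
LOAD_CONST 0  → [1, 0]
BINARY_ADD    → [1]
LOAD_CONST 0  → [1, 0]
LOAD_CONST 9  → [1, 0, 9]

12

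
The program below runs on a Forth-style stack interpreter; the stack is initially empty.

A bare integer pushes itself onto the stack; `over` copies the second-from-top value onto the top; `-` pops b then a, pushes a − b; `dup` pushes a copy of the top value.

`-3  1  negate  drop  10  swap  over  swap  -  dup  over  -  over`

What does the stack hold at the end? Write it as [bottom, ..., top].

-3     -> -3
1      -> -3 1
negate -> -3 -1
drop   -> -3
10     -> -3 10
swap   -> 10 -3
over   -> 10 -3 10
swap   -> 10 10 -3
-      -> 10 13
dup    -> 10 13 13
over   -> 10 13 13 13
-      -> 10 13 0
over   -> 10 13 0 13

[10, 13, 0, 13]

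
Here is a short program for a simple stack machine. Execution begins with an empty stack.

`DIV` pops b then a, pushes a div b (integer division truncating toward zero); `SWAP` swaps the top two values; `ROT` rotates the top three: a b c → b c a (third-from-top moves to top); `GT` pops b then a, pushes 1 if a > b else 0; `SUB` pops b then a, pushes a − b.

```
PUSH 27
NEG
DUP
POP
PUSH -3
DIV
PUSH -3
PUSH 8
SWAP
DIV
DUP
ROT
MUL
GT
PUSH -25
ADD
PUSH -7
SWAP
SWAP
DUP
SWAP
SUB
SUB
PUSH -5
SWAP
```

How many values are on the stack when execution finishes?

2

PUSH 27   [27]
NEG       [-27]
DUP       [-27, -27]
POP       [-27]
PUSH -3   [-27, -3]
DIV       [9]
PUSH -3   [9, -3]
PUSH 8    [9, -3, 8]
SWAP      [9, 8, -3]
DIV       [9, -2]
DUP       [9, -2, -2]
ROT       [-2, -2, 9]
MUL       [-2, -18]
GT        [1]
PUSH -25  [1, -25]
ADD       [-24]
PUSH -7   [-24, -7]
SWAP      [-7, -24]
SWAP      [-24, -7]
DUP       [-24, -7, -7]
SWAP      [-24, -7, -7]
SUB       [-24, 0]
SUB       [-24]
PUSH -5   [-24, -5]
SWAP      [-5, -24]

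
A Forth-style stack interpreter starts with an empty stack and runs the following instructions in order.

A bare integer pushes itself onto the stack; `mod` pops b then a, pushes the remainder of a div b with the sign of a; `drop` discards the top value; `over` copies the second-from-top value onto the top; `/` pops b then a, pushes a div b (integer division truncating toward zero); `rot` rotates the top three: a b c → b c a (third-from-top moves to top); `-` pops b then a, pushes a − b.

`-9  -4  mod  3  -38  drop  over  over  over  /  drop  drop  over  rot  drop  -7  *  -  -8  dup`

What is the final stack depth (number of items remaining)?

-9   : [-9]
-4   : [-9, -4]
mod  : [-1]
3    : [-1, 3]
-38  : [-1, 3, -38]
drop : [-1, 3]
over : [-1, 3, -1]
over : [-1, 3, -1, 3]
over : [-1, 3, -1, 3, -1]
/    : [-1, 3, -1, -3]
drop : [-1, 3, -1]
drop : [-1, 3]
over : [-1, 3, -1]
rot  : [3, -1, -1]
drop : [3, -1]
-7   : [3, -1, -7]
*    : [3, 7]
-    : [-4]
-8   : [-4, -8]
dup  : [-4, -8, -8]

3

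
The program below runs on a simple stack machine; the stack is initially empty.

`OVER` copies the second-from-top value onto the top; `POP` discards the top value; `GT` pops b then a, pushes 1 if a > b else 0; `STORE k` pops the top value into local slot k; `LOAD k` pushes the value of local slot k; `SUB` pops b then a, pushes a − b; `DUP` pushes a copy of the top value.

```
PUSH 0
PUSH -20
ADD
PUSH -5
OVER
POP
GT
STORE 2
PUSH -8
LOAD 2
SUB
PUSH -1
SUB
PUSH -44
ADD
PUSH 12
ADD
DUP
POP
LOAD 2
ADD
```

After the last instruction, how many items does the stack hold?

PUSH 0    0
PUSH -20  0 -20
ADD       -20
PUSH -5   -20 -5
OVER      -20 -5 -20
POP       -20 -5
GT        0
STORE 2   (empty)
PUSH -8   -8
LOAD 2    -8 0
SUB       -8
PUSH -1   -8 -1
SUB       -7
PUSH -44  -7 -44
ADD       -51
PUSH 12   -51 12
ADD       -39
DUP       -39 -39
POP       -39
LOAD 2    -39 0
ADD       -39

1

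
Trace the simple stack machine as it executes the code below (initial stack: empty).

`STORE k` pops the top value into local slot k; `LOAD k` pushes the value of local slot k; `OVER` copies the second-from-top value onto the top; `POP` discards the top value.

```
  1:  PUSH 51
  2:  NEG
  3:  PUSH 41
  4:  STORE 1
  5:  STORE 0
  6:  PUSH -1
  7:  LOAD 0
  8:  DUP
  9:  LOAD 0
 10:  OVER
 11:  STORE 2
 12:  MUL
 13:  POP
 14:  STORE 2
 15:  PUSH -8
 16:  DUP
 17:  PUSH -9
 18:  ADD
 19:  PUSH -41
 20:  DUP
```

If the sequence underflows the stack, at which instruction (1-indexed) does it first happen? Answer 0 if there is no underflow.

PUSH 51  → 51
NEG      → -51
PUSH 41  → -51 41
STORE 1  → -51
STORE 0  → (empty)
PUSH -1  → -1
LOAD 0   → -1 -51
DUP      → -1 -51 -51
LOAD 0   → -1 -51 -51 -51
OVER     → -1 -51 -51 -51 -51
STORE 2  → -1 -51 -51 -51
MUL      → -1 -51 2601
POP      → -1 -51
STORE 2  → -1
PUSH -8  → -1 -8
DUP      → -1 -8 -8
PUSH -9  → -1 -8 -8 -9
ADD      → -1 -8 -17
PUSH -41 → -1 -8 -17 -41
DUP      → -1 -8 -17 -41 -41

0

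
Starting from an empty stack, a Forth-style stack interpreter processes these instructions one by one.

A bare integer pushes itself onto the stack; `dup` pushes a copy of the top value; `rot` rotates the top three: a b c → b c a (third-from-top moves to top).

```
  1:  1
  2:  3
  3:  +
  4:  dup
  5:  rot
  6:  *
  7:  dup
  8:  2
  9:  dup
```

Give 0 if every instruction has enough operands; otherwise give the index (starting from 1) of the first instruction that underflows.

5

1   : [1]
3   : [1, 3]
+   : [4]
dup : [4, 4]
rot  — needs 3 operands, stack has 2 → underflow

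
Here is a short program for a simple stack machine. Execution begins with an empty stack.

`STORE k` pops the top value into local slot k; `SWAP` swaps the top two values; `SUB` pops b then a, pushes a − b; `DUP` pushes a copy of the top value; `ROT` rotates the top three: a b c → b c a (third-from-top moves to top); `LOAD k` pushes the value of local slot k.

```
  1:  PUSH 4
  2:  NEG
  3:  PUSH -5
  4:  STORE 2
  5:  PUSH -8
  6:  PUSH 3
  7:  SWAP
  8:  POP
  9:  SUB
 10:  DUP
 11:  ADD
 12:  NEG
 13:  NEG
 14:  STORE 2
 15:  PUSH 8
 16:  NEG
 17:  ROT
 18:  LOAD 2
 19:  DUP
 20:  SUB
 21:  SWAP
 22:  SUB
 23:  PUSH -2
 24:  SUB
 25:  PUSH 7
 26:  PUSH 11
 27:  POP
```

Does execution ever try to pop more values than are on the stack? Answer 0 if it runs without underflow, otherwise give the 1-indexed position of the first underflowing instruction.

PUSH 4  -> 4
NEG     -> -4
PUSH -5 -> -4 -5
STORE 2 -> -4
PUSH -8 -> -4 -8
PUSH 3  -> -4 -8 3
SWAP    -> -4 3 -8
POP     -> -4 3
SUB     -> -7
DUP     -> -7 -7
ADD     -> -14
NEG     -> 14
NEG     -> -14
STORE 2 -> (empty)
PUSH 8  -> 8
NEG     -> -8
ROT  — needs 3 operands, stack has 1 → underflow

17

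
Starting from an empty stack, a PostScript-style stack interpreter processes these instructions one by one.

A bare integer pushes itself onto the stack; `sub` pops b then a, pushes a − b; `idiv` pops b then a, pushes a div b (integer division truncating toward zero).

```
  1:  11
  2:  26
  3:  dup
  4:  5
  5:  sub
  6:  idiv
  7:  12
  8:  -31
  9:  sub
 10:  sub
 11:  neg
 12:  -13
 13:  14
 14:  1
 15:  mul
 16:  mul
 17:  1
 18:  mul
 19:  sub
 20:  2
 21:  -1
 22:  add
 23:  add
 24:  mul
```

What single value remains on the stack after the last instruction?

11   → [11]
26   → [11, 26]
dup  → [11, 26, 26]
5    → [11, 26, 26, 5]
sub  → [11, 26, 21]
idiv → [11, 1]
12   → [11, 1, 12]
-31  → [11, 1, 12, -31]
sub  → [11, 1, 43]
sub  → [11, -42]
neg  → [11, 42]
-13  → [11, 42, -13]
14   → [11, 42, -13, 14]
1    → [11, 42, -13, 14, 1]
mul  → [11, 42, -13, 14]
mul  → [11, 42, -182]
1    → [11, 42, -182, 1]
mul  → [11, 42, -182]
sub  → [11, 224]
2    → [11, 224, 2]
-1   → [11, 224, 2, -1]
add  → [11, 224, 1]
add  → [11, 225]
mul  → [2475]

2475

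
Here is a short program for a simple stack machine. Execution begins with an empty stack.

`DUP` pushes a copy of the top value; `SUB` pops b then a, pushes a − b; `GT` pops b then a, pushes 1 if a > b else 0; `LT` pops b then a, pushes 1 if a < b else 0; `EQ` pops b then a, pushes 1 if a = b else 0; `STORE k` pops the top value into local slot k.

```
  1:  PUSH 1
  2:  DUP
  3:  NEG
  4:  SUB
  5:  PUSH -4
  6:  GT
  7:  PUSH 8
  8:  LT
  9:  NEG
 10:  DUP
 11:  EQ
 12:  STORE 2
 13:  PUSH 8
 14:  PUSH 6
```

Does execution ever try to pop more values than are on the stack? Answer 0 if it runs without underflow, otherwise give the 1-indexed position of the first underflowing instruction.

PUSH 1  -> 1
DUP     -> 1 1
NEG     -> 1 -1
SUB     -> 2
PUSH -4 -> 2 -4
GT      -> 1
PUSH 8  -> 1 8
LT      -> 1
NEG     -> -1
DUP     -> -1 -1
EQ      -> 1
STORE 2 -> (empty)
PUSH 8  -> 8
PUSH 6  -> 8 6

0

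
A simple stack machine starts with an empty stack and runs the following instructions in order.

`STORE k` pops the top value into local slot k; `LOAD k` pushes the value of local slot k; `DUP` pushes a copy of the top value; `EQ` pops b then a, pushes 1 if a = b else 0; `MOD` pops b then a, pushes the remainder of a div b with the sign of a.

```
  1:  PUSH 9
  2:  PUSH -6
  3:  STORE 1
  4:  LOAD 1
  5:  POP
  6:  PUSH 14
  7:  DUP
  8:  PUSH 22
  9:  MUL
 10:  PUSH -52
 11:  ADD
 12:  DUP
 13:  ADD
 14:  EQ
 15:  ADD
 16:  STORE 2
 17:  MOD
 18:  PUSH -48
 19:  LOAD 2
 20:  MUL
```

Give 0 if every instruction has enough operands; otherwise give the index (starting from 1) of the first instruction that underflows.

PUSH 9   -> 9
PUSH -6  -> 9 -6
STORE 1  -> 9
LOAD 1   -> 9 -6
POP      -> 9
PUSH 14  -> 9 14
DUP      -> 9 14 14
PUSH 22  -> 9 14 14 22
MUL      -> 9 14 308
PUSH -52 -> 9 14 308 -52
ADD      -> 9 14 256
DUP      -> 9 14 256 256
ADD      -> 9 14 512
EQ       -> 9 0
ADD      -> 9
STORE 2  -> (empty)
MOD  — needs 2 operands, stack has 0 → underflow

17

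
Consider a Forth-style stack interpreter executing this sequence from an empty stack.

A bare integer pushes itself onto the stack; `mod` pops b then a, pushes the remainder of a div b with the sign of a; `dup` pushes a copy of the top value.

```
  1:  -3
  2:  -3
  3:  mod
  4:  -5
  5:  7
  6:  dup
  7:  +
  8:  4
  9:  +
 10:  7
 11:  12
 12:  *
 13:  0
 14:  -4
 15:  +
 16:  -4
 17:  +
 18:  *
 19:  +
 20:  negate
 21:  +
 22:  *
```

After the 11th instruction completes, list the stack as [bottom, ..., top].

[0, -5, 18, 7, 12]

-3  → -3
-3  → -3 -3
mod → 0
-5  → 0 -5
7   → 0 -5 7
dup → 0 -5 7 7
+   → 0 -5 14
4   → 0 -5 14 4
+   → 0 -5 18
7   → 0 -5 18 7
12  → 0 -5 18 7 12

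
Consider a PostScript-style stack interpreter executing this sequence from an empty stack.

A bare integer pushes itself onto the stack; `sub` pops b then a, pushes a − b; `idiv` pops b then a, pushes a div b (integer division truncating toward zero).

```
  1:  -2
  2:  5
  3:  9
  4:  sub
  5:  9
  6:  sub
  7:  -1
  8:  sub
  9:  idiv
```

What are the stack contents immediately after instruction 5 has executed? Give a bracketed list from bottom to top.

-2  → [-2]
5   → [-2, 5]
9   → [-2, 5, 9]
sub → [-2, -4]
9   → [-2, -4, 9]

[-2, -4, 9]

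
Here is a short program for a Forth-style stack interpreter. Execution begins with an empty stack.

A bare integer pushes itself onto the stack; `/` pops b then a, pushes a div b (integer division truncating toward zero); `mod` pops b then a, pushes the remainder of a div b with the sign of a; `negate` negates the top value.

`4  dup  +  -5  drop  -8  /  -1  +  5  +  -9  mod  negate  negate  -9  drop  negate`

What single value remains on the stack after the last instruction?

-3

4      → [4]
dup    → [4, 4]
+      → [8]
-5     → [8, -5]
drop   → [8]
-8     → [8, -8]
/      → [-1]
-1     → [-1, -1]
+      → [-2]
5      → [-2, 5]
+      → [3]
-9     → [3, -9]
mod    → [3]
negate → [-3]
negate → [3]
-9     → [3, -9]
drop   → [3]
negate → [-3]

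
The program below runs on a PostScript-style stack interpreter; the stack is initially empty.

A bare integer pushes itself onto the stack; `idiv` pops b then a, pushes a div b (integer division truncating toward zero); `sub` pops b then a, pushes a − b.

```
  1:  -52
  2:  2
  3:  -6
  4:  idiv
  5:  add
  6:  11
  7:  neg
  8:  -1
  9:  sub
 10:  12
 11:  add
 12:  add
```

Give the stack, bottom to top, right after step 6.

[-52, 11]

-52  → -52
2    → -52 2
-6   → -52 2 -6
idiv → -52 0
add  → -52
11   → -52 11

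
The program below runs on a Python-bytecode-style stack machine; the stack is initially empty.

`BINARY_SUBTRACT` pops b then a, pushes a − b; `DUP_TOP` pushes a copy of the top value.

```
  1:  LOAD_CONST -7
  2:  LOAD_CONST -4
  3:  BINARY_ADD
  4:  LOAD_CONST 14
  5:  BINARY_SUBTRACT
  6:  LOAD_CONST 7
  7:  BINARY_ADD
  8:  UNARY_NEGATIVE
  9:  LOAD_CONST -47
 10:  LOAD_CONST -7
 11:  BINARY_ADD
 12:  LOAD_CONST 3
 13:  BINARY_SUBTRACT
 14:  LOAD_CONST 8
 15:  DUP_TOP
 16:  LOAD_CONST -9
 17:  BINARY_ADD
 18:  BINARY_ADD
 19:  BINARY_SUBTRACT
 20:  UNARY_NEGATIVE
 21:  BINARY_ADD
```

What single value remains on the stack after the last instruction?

82

LOAD_CONST -7    -7
LOAD_CONST -4    -7 -4
BINARY_ADD       -11
LOAD_CONST 14    -11 14
BINARY_SUBTRACT  -25
LOAD_CONST 7     -25 7
BINARY_ADD       -18
UNARY_NEGATIVE   18
LOAD_CONST -47   18 -47
LOAD_CONST -7    18 -47 -7
BINARY_ADD       18 -54
LOAD_CONST 3     18 -54 3
BINARY_SUBTRACT  18 -57
LOAD_CONST 8     18 -57 8
DUP_TOP          18 -57 8 8
LOAD_CONST -9    18 -57 8 8 -9
BINARY_ADD       18 -57 8 -1
BINARY_ADD       18 -57 7
BINARY_SUBTRACT  18 -64
UNARY_NEGATIVE   18 64
BINARY_ADD       82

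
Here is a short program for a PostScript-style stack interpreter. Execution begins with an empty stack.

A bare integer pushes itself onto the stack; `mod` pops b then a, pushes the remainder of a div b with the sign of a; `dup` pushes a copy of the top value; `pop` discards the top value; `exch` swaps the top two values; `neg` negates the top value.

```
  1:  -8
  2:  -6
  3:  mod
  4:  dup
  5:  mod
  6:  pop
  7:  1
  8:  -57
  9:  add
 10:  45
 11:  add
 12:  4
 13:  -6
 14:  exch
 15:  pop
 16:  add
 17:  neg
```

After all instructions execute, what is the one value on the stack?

-8   : -8
-6   : -8 -6
mod  : -2
dup  : -2 -2
mod  : 0
pop  : (empty)
1    : 1
-57  : 1 -57
add  : -56
45   : -56 45
add  : -11
4    : -11 4
-6   : -11 4 -6
exch : -11 -6 4
pop  : -11 -6
add  : -17
neg  : 17

17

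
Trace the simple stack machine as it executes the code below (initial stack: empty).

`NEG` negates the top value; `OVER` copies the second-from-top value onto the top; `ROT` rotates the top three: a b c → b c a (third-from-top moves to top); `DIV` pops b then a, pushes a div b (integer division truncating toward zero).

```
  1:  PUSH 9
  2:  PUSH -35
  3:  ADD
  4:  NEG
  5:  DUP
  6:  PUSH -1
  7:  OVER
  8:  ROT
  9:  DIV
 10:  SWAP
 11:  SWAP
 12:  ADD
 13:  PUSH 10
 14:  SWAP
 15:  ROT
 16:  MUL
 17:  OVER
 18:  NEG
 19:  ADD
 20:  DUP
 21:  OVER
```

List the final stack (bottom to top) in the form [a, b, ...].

PUSH 9   → 9
PUSH -35 → 9 -35
ADD      → -26
NEG      → 26
DUP      → 26 26
PUSH -1  → 26 26 -1
OVER     → 26 26 -1 26
ROT      → 26 -1 26 26
DIV      → 26 -1 1
SWAP     → 26 1 -1
SWAP     → 26 -1 1
ADD      → 26 0
PUSH 10  → 26 0 10
SWAP     → 26 10 0
ROT      → 10 0 26
MUL      → 10 0
OVER     → 10 0 10
NEG      → 10 0 -10
ADD      → 10 -10
DUP      → 10 -10 -10
OVER     → 10 -10 -10 -10

[10, -10, -10, -10]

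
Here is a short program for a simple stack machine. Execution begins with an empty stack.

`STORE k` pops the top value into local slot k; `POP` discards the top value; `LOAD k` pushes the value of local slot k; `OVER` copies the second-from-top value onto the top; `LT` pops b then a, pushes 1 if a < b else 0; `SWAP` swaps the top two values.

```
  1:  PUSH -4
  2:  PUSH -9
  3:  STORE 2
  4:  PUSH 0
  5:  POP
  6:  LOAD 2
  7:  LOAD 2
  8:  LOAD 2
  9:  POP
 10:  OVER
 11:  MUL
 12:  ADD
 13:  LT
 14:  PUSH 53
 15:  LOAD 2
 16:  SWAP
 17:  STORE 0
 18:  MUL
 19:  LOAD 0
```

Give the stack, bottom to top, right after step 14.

[1, 53]

PUSH -4  -4
PUSH -9  -4 -9
STORE 2  -4
PUSH 0   -4 0
POP      -4
LOAD 2   -4 -9
LOAD 2   -4 -9 -9
LOAD 2   -4 -9 -9 -9
POP      -4 -9 -9
OVER     -4 -9 -9 -9
MUL      -4 -9 81
ADD      -4 72
LT       1
PUSH 53  1 53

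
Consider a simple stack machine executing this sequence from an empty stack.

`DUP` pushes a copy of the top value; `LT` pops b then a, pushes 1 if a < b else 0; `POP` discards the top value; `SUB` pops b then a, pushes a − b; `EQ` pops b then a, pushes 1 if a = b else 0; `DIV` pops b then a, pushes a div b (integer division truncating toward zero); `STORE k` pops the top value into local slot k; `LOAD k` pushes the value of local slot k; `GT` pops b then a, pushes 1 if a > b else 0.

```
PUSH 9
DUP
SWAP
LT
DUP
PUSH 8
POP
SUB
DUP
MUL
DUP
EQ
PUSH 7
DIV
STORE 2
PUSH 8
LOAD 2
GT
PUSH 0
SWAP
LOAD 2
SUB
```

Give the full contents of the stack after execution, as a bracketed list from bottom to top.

PUSH 9  → 9
DUP     → 9 9
SWAP    → 9 9
LT      → 0
DUP     → 0 0
PUSH 8  → 0 0 8
POP     → 0 0
SUB     → 0
DUP     → 0 0
MUL     → 0
DUP     → 0 0
EQ      → 1
PUSH 7  → 1 7
DIV     → 0
STORE 2 → (empty)
PUSH 8  → 8
LOAD 2  → 8 0
GT      → 1
PUSH 0  → 1 0
SWAP    → 0 1
LOAD 2  → 0 1 0
SUB     → 0 1

[0, 1]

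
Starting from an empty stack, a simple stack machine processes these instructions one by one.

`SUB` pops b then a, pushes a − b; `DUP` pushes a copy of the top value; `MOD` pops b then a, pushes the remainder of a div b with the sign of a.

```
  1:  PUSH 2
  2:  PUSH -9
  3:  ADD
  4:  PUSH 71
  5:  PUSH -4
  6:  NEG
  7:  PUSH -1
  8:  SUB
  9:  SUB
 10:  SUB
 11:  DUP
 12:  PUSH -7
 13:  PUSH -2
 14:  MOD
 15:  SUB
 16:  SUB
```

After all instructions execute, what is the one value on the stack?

PUSH 2  → [2]
PUSH -9 → [2, -9]
ADD     → [-7]
PUSH 71 → [-7, 71]
PUSH -4 → [-7, 71, -4]
NEG     → [-7, 71, 4]
PUSH -1 → [-7, 71, 4, -1]
SUB     → [-7, 71, 5]
SUB     → [-7, 66]
SUB     → [-73]
DUP     → [-73, -73]
PUSH -7 → [-73, -73, -7]
PUSH -2 → [-73, -73, -7, -2]
MOD     → [-73, -73, -1]
SUB     → [-73, -72]
SUB     → [-1]

-1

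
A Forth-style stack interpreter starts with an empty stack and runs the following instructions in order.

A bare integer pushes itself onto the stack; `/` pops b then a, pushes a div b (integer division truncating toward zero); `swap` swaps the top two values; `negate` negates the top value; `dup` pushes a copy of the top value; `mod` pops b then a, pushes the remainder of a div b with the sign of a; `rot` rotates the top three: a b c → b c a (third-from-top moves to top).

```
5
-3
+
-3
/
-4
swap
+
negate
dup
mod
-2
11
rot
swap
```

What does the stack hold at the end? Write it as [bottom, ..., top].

5      : [5]
-3     : [5, -3]
+      : [2]
-3     : [2, -3]
/      : [0]
-4     : [0, -4]
swap   : [-4, 0]
+      : [-4]
negate : [4]
dup    : [4, 4]
mod    : [0]
-2     : [0, -2]
11     : [0, -2, 11]
rot    : [-2, 11, 0]
swap   : [-2, 0, 11]

[-2, 0, 11]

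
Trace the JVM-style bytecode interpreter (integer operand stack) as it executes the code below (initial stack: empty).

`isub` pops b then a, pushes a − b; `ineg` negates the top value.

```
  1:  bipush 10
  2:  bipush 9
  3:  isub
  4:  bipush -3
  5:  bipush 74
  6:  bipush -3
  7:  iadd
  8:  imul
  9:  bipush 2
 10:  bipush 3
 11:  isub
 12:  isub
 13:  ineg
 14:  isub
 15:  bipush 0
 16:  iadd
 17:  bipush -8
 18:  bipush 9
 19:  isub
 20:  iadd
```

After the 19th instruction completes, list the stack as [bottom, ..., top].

bipush 10 : 10
bipush 9  : 10 9
isub      : 1
bipush -3 : 1 -3
bipush 74 : 1 -3 74
bipush -3 : 1 -3 74 -3
iadd      : 1 -3 71
imul      : 1 -213
bipush 2  : 1 -213 2
bipush 3  : 1 -213 2 3
isub      : 1 -213 -1
isub      : 1 -212
ineg      : 1 212
isub      : -211
bipush 0  : -211 0
iadd      : -211
bipush -8 : -211 -8
bipush 9  : -211 -8 9
isub      : -211 -17

[-211, -17]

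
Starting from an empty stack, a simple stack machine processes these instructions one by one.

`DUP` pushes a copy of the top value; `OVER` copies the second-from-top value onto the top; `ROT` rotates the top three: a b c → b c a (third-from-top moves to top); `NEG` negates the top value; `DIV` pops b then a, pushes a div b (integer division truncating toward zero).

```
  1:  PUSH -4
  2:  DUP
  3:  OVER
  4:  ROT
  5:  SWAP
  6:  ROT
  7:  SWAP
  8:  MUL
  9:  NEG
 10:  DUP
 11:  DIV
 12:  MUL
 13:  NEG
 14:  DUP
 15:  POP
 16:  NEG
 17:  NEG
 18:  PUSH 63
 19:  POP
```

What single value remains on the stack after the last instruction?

PUSH -4 → [-4]
DUP     → [-4, -4]
OVER    → [-4, -4, -4]
ROT     → [-4, -4, -4]
SWAP    → [-4, -4, -4]
ROT     → [-4, -4, -4]
SWAP    → [-4, -4, -4]
MUL     → [-4, 16]
NEG     → [-4, -16]
DUP     → [-4, -16, -16]
DIV     → [-4, 1]
MUL     → [-4]
NEG     → [4]
DUP     → [4, 4]
POP     → [4]
NEG     → [-4]
NEG     → [4]
PUSH 63 → [4, 63]
POP     → [4]

4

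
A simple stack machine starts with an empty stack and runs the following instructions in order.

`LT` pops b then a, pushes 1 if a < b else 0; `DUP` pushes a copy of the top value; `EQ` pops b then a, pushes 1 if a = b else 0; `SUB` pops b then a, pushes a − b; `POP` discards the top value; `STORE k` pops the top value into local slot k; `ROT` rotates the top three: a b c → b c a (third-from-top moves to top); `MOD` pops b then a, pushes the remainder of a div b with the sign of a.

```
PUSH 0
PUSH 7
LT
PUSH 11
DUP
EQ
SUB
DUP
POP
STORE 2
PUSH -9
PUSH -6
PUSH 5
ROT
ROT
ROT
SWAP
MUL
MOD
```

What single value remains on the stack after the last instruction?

-9

PUSH 0   [0]
PUSH 7   [0, 7]
LT       [1]
PUSH 11  [1, 11]
DUP      [1, 11, 11]
EQ       [1, 1]
SUB      [0]
DUP      [0, 0]
POP      [0]
STORE 2  []
PUSH -9  [-9]
PUSH -6  [-9, -6]
PUSH 5   [-9, -6, 5]
ROT      [-6, 5, -9]
ROT      [5, -9, -6]
ROT      [-9, -6, 5]
SWAP     [-9, 5, -6]
MUL      [-9, -30]
MOD      [-9]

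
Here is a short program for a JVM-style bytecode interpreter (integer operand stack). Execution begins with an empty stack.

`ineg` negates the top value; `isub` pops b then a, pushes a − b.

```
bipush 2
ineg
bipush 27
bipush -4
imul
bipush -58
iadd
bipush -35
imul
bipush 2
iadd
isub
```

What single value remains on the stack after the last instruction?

bipush 2   → [2]
ineg       → [-2]
bipush 27  → [-2, 27]
bipush -4  → [-2, 27, -4]
imul       → [-2, -108]
bipush -58 → [-2, -108, -58]
iadd       → [-2, -166]
bipush -35 → [-2, -166, -35]
imul       → [-2, 5810]
bipush 2   → [-2, 5810, 2]
iadd       → [-2, 5812]
isub       → [-5814]

-5814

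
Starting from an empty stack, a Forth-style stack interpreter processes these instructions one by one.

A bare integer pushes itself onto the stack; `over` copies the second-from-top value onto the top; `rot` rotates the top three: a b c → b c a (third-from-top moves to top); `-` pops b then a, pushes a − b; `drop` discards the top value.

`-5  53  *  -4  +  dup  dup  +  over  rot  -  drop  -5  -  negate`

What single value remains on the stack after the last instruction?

-5      -5
53      -5 53
*       -265
-4      -265 -4
+       -269
dup     -269 -269
dup     -269 -269 -269
+       -269 -538
over    -269 -538 -269
rot     -538 -269 -269
-       -538 0
drop    -538
-5      -538 -5
-       -533
negate  533

533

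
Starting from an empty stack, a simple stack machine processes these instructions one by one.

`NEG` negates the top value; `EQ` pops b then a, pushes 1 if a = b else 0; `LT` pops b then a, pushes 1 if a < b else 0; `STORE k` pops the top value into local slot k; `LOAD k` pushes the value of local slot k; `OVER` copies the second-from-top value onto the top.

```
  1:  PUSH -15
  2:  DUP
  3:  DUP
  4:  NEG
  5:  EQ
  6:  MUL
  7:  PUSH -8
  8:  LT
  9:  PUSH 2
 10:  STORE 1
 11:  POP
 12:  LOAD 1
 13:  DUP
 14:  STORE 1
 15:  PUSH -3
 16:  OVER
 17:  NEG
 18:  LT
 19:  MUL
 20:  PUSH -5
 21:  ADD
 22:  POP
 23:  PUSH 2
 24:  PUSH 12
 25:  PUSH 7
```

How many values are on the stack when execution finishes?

PUSH -15 : [-15]
DUP      : [-15, -15]
DUP      : [-15, -15, -15]
NEG      : [-15, -15, 15]
EQ       : [-15, 0]
MUL      : [0]
PUSH -8  : [0, -8]
LT       : [0]
PUSH 2   : [0, 2]
STORE 1  : [0]
POP      : []
LOAD 1   : [2]
DUP      : [2, 2]
STORE 1  : [2]
PUSH -3  : [2, -3]
OVER     : [2, -3, 2]
NEG      : [2, -3, -2]
LT       : [2, 1]
MUL      : [2]
PUSH -5  : [2, -5]
ADD      : [-3]
POP      : []
PUSH 2   : [2]
PUSH 12  : [2, 12]
PUSH 7   : [2, 12, 7]

3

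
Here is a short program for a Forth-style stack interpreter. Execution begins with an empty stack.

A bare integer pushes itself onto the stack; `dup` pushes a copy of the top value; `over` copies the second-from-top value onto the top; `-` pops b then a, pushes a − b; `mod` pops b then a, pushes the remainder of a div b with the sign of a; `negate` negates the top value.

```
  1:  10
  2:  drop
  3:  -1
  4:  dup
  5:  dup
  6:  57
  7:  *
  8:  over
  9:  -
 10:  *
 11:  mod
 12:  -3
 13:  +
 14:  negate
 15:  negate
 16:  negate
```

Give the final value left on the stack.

10     -> 10
drop   -> (empty)
-1     -> -1
dup    -> -1 -1
dup    -> -1 -1 -1
57     -> -1 -1 -1 57
*      -> -1 -1 -57
over   -> -1 -1 -57 -1
-      -> -1 -1 -56
*      -> -1 56
mod    -> -1
-3     -> -1 -3
+      -> -4
negate -> 4
negate -> -4
negate -> 4

4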